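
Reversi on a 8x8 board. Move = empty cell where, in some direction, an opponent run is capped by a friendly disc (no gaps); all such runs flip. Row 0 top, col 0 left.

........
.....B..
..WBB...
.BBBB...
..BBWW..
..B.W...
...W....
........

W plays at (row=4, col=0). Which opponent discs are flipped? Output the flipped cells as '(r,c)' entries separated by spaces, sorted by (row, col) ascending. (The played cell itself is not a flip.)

Dir NW: edge -> no flip
Dir N: first cell '.' (not opp) -> no flip
Dir NE: opp run (3,1) capped by W -> flip
Dir W: edge -> no flip
Dir E: first cell '.' (not opp) -> no flip
Dir SW: edge -> no flip
Dir S: first cell '.' (not opp) -> no flip
Dir SE: first cell '.' (not opp) -> no flip

Answer: (3,1)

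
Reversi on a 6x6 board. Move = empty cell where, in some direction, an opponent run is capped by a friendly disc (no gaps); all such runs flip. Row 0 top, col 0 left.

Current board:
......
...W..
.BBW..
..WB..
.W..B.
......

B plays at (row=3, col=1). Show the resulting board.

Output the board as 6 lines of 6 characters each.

Answer: ......
...W..
.BBW..
.BBB..
.W..B.
......

Derivation:
Place B at (3,1); scan 8 dirs for brackets.
Dir NW: first cell '.' (not opp) -> no flip
Dir N: first cell 'B' (not opp) -> no flip
Dir NE: first cell 'B' (not opp) -> no flip
Dir W: first cell '.' (not opp) -> no flip
Dir E: opp run (3,2) capped by B -> flip
Dir SW: first cell '.' (not opp) -> no flip
Dir S: opp run (4,1), next='.' -> no flip
Dir SE: first cell '.' (not opp) -> no flip
All flips: (3,2)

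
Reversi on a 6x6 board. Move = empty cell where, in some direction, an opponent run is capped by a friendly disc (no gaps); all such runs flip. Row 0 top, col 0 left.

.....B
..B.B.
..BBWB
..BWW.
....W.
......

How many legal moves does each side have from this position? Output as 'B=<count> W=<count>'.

-- B to move --
(1,3): no bracket -> illegal
(1,5): no bracket -> illegal
(3,5): flips 2 -> legal
(4,2): no bracket -> illegal
(4,3): flips 2 -> legal
(4,5): flips 1 -> legal
(5,3): no bracket -> illegal
(5,4): flips 3 -> legal
(5,5): flips 2 -> legal
B mobility = 5
-- W to move --
(0,1): flips 2 -> legal
(0,2): no bracket -> illegal
(0,3): no bracket -> illegal
(0,4): flips 1 -> legal
(1,1): flips 1 -> legal
(1,3): flips 1 -> legal
(1,5): no bracket -> illegal
(2,1): flips 2 -> legal
(3,1): flips 1 -> legal
(3,5): no bracket -> illegal
(4,1): no bracket -> illegal
(4,2): no bracket -> illegal
(4,3): no bracket -> illegal
W mobility = 6

Answer: B=5 W=6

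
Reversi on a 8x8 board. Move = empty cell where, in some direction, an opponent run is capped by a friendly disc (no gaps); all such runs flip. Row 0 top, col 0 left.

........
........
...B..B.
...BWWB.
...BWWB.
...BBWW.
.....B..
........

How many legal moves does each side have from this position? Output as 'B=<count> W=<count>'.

-- B to move --
(2,4): flips 3 -> legal
(2,5): flips 4 -> legal
(4,7): flips 1 -> legal
(5,7): flips 2 -> legal
(6,4): flips 1 -> legal
(6,6): flips 3 -> legal
(6,7): flips 3 -> legal
B mobility = 7
-- W to move --
(1,2): flips 1 -> legal
(1,3): no bracket -> illegal
(1,4): no bracket -> illegal
(1,5): no bracket -> illegal
(1,6): flips 3 -> legal
(1,7): flips 1 -> legal
(2,2): flips 1 -> legal
(2,4): no bracket -> illegal
(2,5): no bracket -> illegal
(2,7): flips 1 -> legal
(3,2): flips 1 -> legal
(3,7): flips 2 -> legal
(4,2): flips 1 -> legal
(4,7): flips 1 -> legal
(5,2): flips 3 -> legal
(5,7): flips 1 -> legal
(6,2): flips 1 -> legal
(6,3): flips 1 -> legal
(6,4): flips 1 -> legal
(6,6): no bracket -> illegal
(7,4): flips 1 -> legal
(7,5): flips 1 -> legal
(7,6): no bracket -> illegal
W mobility = 16

Answer: B=7 W=16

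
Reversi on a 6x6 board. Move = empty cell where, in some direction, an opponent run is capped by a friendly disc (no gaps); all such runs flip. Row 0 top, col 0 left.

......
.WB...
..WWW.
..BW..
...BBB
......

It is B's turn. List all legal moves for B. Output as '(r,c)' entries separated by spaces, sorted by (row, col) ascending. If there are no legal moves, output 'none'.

Answer: (0,0) (1,0) (1,3) (1,4) (3,4)

Derivation:
(0,0): flips 3 -> legal
(0,1): no bracket -> illegal
(0,2): no bracket -> illegal
(1,0): flips 1 -> legal
(1,3): flips 2 -> legal
(1,4): flips 1 -> legal
(1,5): no bracket -> illegal
(2,0): no bracket -> illegal
(2,1): no bracket -> illegal
(2,5): no bracket -> illegal
(3,1): no bracket -> illegal
(3,4): flips 2 -> legal
(3,5): no bracket -> illegal
(4,2): no bracket -> illegal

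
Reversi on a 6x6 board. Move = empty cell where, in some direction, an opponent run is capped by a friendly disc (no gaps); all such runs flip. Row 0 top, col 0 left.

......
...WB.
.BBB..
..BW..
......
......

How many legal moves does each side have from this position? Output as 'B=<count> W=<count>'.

Answer: B=6 W=3

Derivation:
-- B to move --
(0,2): no bracket -> illegal
(0,3): flips 1 -> legal
(0,4): flips 1 -> legal
(1,2): flips 1 -> legal
(2,4): no bracket -> illegal
(3,4): flips 1 -> legal
(4,2): no bracket -> illegal
(4,3): flips 1 -> legal
(4,4): flips 1 -> legal
B mobility = 6
-- W to move --
(0,3): no bracket -> illegal
(0,4): no bracket -> illegal
(0,5): no bracket -> illegal
(1,0): no bracket -> illegal
(1,1): flips 1 -> legal
(1,2): no bracket -> illegal
(1,5): flips 1 -> legal
(2,0): no bracket -> illegal
(2,4): no bracket -> illegal
(2,5): no bracket -> illegal
(3,0): no bracket -> illegal
(3,1): flips 2 -> legal
(3,4): no bracket -> illegal
(4,1): no bracket -> illegal
(4,2): no bracket -> illegal
(4,3): no bracket -> illegal
W mobility = 3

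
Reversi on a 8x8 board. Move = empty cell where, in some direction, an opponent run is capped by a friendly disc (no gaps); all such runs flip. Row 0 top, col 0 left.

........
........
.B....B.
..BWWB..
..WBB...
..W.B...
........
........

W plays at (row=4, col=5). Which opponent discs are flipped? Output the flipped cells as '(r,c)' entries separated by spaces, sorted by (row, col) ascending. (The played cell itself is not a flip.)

Answer: (4,3) (4,4)

Derivation:
Dir NW: first cell 'W' (not opp) -> no flip
Dir N: opp run (3,5), next='.' -> no flip
Dir NE: first cell '.' (not opp) -> no flip
Dir W: opp run (4,4) (4,3) capped by W -> flip
Dir E: first cell '.' (not opp) -> no flip
Dir SW: opp run (5,4), next='.' -> no flip
Dir S: first cell '.' (not opp) -> no flip
Dir SE: first cell '.' (not opp) -> no flip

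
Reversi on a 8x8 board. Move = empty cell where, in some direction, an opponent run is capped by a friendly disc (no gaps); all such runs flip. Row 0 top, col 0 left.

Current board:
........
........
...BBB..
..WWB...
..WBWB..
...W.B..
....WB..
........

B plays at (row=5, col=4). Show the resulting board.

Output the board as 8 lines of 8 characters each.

Place B at (5,4); scan 8 dirs for brackets.
Dir NW: first cell 'B' (not opp) -> no flip
Dir N: opp run (4,4) capped by B -> flip
Dir NE: first cell 'B' (not opp) -> no flip
Dir W: opp run (5,3), next='.' -> no flip
Dir E: first cell 'B' (not opp) -> no flip
Dir SW: first cell '.' (not opp) -> no flip
Dir S: opp run (6,4), next='.' -> no flip
Dir SE: first cell 'B' (not opp) -> no flip
All flips: (4,4)

Answer: ........
........
...BBB..
..WWB...
..WBBB..
...WBB..
....WB..
........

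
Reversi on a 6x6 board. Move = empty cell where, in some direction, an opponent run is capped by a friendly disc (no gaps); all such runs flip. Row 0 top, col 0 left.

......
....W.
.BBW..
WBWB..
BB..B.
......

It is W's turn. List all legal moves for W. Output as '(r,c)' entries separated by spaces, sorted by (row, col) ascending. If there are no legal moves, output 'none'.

(1,0): flips 1 -> legal
(1,1): no bracket -> illegal
(1,2): flips 2 -> legal
(1,3): no bracket -> illegal
(2,0): flips 2 -> legal
(2,4): no bracket -> illegal
(3,4): flips 1 -> legal
(3,5): no bracket -> illegal
(4,2): no bracket -> illegal
(4,3): flips 1 -> legal
(4,5): no bracket -> illegal
(5,0): flips 2 -> legal
(5,1): no bracket -> illegal
(5,2): flips 1 -> legal
(5,3): no bracket -> illegal
(5,4): no bracket -> illegal
(5,5): no bracket -> illegal

Answer: (1,0) (1,2) (2,0) (3,4) (4,3) (5,0) (5,2)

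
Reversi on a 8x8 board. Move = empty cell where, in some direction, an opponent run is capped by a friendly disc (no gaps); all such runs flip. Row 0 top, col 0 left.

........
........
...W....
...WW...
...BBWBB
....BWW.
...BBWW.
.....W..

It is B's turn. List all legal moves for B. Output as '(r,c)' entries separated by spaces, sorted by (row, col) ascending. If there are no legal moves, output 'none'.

(1,2): no bracket -> illegal
(1,3): flips 2 -> legal
(1,4): no bracket -> illegal
(2,2): flips 1 -> legal
(2,4): flips 1 -> legal
(2,5): flips 1 -> legal
(3,2): no bracket -> illegal
(3,5): no bracket -> illegal
(3,6): flips 1 -> legal
(4,2): no bracket -> illegal
(5,7): flips 2 -> legal
(6,7): flips 2 -> legal
(7,4): flips 2 -> legal
(7,6): flips 3 -> legal
(7,7): flips 2 -> legal

Answer: (1,3) (2,2) (2,4) (2,5) (3,6) (5,7) (6,7) (7,4) (7,6) (7,7)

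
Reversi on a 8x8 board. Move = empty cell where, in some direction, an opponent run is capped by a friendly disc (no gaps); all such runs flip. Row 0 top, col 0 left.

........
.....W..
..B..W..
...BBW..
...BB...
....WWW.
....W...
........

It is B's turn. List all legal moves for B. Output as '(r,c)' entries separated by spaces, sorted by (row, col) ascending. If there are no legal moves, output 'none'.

(0,4): no bracket -> illegal
(0,5): no bracket -> illegal
(0,6): no bracket -> illegal
(1,4): no bracket -> illegal
(1,6): flips 1 -> legal
(2,4): no bracket -> illegal
(2,6): flips 1 -> legal
(3,6): flips 1 -> legal
(4,5): no bracket -> illegal
(4,6): no bracket -> illegal
(4,7): no bracket -> illegal
(5,3): no bracket -> illegal
(5,7): no bracket -> illegal
(6,3): no bracket -> illegal
(6,5): flips 1 -> legal
(6,6): flips 1 -> legal
(6,7): no bracket -> illegal
(7,3): no bracket -> illegal
(7,4): flips 2 -> legal
(7,5): no bracket -> illegal

Answer: (1,6) (2,6) (3,6) (6,5) (6,6) (7,4)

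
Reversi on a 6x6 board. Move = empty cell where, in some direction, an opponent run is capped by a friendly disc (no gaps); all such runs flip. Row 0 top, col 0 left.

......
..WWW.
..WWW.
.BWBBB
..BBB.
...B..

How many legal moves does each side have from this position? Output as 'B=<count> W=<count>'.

Answer: B=7 W=7

Derivation:
-- B to move --
(0,1): flips 2 -> legal
(0,2): flips 5 -> legal
(0,3): flips 2 -> legal
(0,4): flips 4 -> legal
(0,5): no bracket -> illegal
(1,1): flips 1 -> legal
(1,5): flips 1 -> legal
(2,1): flips 1 -> legal
(2,5): no bracket -> illegal
(4,1): no bracket -> illegal
B mobility = 7
-- W to move --
(2,0): no bracket -> illegal
(2,1): no bracket -> illegal
(2,5): no bracket -> illegal
(3,0): flips 1 -> legal
(4,0): flips 1 -> legal
(4,1): no bracket -> illegal
(4,5): flips 1 -> legal
(5,1): flips 2 -> legal
(5,2): flips 1 -> legal
(5,4): flips 3 -> legal
(5,5): flips 2 -> legal
W mobility = 7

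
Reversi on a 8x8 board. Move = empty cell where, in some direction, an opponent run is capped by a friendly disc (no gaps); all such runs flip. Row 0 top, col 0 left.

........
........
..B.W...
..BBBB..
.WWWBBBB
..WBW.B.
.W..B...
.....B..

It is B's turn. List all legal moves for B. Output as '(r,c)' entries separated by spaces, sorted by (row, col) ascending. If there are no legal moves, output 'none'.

(1,3): flips 1 -> legal
(1,4): flips 1 -> legal
(1,5): flips 1 -> legal
(2,3): no bracket -> illegal
(2,5): no bracket -> illegal
(3,0): no bracket -> illegal
(3,1): flips 1 -> legal
(4,0): flips 3 -> legal
(5,0): flips 1 -> legal
(5,1): flips 2 -> legal
(5,5): flips 1 -> legal
(6,0): no bracket -> illegal
(6,2): flips 2 -> legal
(6,3): flips 1 -> legal
(6,5): flips 2 -> legal
(7,0): flips 3 -> legal
(7,1): no bracket -> illegal
(7,2): no bracket -> illegal

Answer: (1,3) (1,4) (1,5) (3,1) (4,0) (5,0) (5,1) (5,5) (6,2) (6,3) (6,5) (7,0)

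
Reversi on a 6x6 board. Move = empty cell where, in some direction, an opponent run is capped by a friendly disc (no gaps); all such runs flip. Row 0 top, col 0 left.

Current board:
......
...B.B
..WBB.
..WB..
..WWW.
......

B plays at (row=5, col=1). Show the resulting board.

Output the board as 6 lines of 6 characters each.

Answer: ......
...B.B
..WBB.
..WB..
..BWW.
.B....

Derivation:
Place B at (5,1); scan 8 dirs for brackets.
Dir NW: first cell '.' (not opp) -> no flip
Dir N: first cell '.' (not opp) -> no flip
Dir NE: opp run (4,2) capped by B -> flip
Dir W: first cell '.' (not opp) -> no flip
Dir E: first cell '.' (not opp) -> no flip
Dir SW: edge -> no flip
Dir S: edge -> no flip
Dir SE: edge -> no flip
All flips: (4,2)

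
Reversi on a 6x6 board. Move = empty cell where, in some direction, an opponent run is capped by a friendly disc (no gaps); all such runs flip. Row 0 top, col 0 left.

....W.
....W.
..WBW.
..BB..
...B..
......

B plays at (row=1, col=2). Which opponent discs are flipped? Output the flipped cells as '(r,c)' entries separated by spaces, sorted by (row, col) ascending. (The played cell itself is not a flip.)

Answer: (2,2)

Derivation:
Dir NW: first cell '.' (not opp) -> no flip
Dir N: first cell '.' (not opp) -> no flip
Dir NE: first cell '.' (not opp) -> no flip
Dir W: first cell '.' (not opp) -> no flip
Dir E: first cell '.' (not opp) -> no flip
Dir SW: first cell '.' (not opp) -> no flip
Dir S: opp run (2,2) capped by B -> flip
Dir SE: first cell 'B' (not opp) -> no flip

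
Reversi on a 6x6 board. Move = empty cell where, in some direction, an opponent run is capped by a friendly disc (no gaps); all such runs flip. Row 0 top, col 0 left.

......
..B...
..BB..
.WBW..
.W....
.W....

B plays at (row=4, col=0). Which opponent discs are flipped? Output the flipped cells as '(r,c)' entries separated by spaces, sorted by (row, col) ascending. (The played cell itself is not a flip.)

Answer: (3,1)

Derivation:
Dir NW: edge -> no flip
Dir N: first cell '.' (not opp) -> no flip
Dir NE: opp run (3,1) capped by B -> flip
Dir W: edge -> no flip
Dir E: opp run (4,1), next='.' -> no flip
Dir SW: edge -> no flip
Dir S: first cell '.' (not opp) -> no flip
Dir SE: opp run (5,1), next=edge -> no flip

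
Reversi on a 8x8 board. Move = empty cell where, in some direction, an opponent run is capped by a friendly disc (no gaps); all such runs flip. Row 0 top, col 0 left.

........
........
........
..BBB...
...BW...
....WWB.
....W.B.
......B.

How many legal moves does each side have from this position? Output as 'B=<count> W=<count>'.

Answer: B=4 W=6

Derivation:
-- B to move --
(3,5): no bracket -> illegal
(4,5): flips 1 -> legal
(4,6): no bracket -> illegal
(5,3): flips 2 -> legal
(6,3): no bracket -> illegal
(6,5): flips 1 -> legal
(7,3): no bracket -> illegal
(7,4): flips 3 -> legal
(7,5): no bracket -> illegal
B mobility = 4
-- W to move --
(2,1): flips 2 -> legal
(2,2): flips 1 -> legal
(2,3): no bracket -> illegal
(2,4): flips 1 -> legal
(2,5): no bracket -> illegal
(3,1): no bracket -> illegal
(3,5): no bracket -> illegal
(4,1): no bracket -> illegal
(4,2): flips 1 -> legal
(4,5): no bracket -> illegal
(4,6): no bracket -> illegal
(4,7): no bracket -> illegal
(5,2): no bracket -> illegal
(5,3): no bracket -> illegal
(5,7): flips 1 -> legal
(6,5): no bracket -> illegal
(6,7): no bracket -> illegal
(7,5): no bracket -> illegal
(7,7): flips 1 -> legal
W mobility = 6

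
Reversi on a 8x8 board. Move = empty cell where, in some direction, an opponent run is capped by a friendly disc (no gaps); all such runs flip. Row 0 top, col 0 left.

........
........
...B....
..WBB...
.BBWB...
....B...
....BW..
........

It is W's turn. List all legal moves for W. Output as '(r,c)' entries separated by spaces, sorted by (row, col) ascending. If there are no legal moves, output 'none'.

(1,2): no bracket -> illegal
(1,3): flips 2 -> legal
(1,4): flips 1 -> legal
(2,2): no bracket -> illegal
(2,4): no bracket -> illegal
(2,5): flips 1 -> legal
(3,0): no bracket -> illegal
(3,1): no bracket -> illegal
(3,5): flips 2 -> legal
(4,0): flips 2 -> legal
(4,5): flips 1 -> legal
(5,0): flips 1 -> legal
(5,1): no bracket -> illegal
(5,2): flips 1 -> legal
(5,3): no bracket -> illegal
(5,5): no bracket -> illegal
(6,3): flips 1 -> legal
(7,3): no bracket -> illegal
(7,4): no bracket -> illegal
(7,5): no bracket -> illegal

Answer: (1,3) (1,4) (2,5) (3,5) (4,0) (4,5) (5,0) (5,2) (6,3)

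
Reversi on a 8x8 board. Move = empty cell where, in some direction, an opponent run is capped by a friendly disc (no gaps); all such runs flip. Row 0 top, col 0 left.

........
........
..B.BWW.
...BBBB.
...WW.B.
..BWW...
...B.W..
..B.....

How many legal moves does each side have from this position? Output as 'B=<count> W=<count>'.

-- B to move --
(1,4): flips 1 -> legal
(1,5): flips 1 -> legal
(1,6): flips 2 -> legal
(1,7): flips 1 -> legal
(2,7): flips 2 -> legal
(3,2): no bracket -> illegal
(3,7): no bracket -> illegal
(4,2): no bracket -> illegal
(4,5): flips 1 -> legal
(5,5): flips 3 -> legal
(5,6): no bracket -> illegal
(6,2): flips 2 -> legal
(6,4): flips 2 -> legal
(6,6): no bracket -> illegal
(7,4): no bracket -> illegal
(7,5): no bracket -> illegal
(7,6): no bracket -> illegal
B mobility = 9
-- W to move --
(1,1): flips 2 -> legal
(1,2): no bracket -> illegal
(1,3): no bracket -> illegal
(1,4): flips 2 -> legal
(1,5): no bracket -> illegal
(2,1): no bracket -> illegal
(2,3): flips 2 -> legal
(2,7): no bracket -> illegal
(3,1): no bracket -> illegal
(3,2): no bracket -> illegal
(3,7): no bracket -> illegal
(4,1): no bracket -> illegal
(4,2): no bracket -> illegal
(4,5): flips 1 -> legal
(4,7): flips 1 -> legal
(5,1): flips 1 -> legal
(5,5): no bracket -> illegal
(5,6): flips 2 -> legal
(5,7): no bracket -> illegal
(6,1): flips 1 -> legal
(6,2): no bracket -> illegal
(6,4): no bracket -> illegal
(7,1): no bracket -> illegal
(7,3): flips 1 -> legal
(7,4): no bracket -> illegal
W mobility = 9

Answer: B=9 W=9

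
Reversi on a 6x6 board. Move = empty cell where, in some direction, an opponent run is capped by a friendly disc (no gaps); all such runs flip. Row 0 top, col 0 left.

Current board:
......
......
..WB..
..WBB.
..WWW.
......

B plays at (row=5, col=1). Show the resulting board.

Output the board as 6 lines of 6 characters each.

Answer: ......
......
..WB..
..WBB.
..BWW.
.B....

Derivation:
Place B at (5,1); scan 8 dirs for brackets.
Dir NW: first cell '.' (not opp) -> no flip
Dir N: first cell '.' (not opp) -> no flip
Dir NE: opp run (4,2) capped by B -> flip
Dir W: first cell '.' (not opp) -> no flip
Dir E: first cell '.' (not opp) -> no flip
Dir SW: edge -> no flip
Dir S: edge -> no flip
Dir SE: edge -> no flip
All flips: (4,2)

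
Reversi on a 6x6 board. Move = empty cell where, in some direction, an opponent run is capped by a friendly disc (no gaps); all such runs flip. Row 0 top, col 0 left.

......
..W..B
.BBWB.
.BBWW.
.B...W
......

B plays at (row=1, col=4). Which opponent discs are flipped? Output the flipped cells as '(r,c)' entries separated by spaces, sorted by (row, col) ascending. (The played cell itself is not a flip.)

Answer: (2,3)

Derivation:
Dir NW: first cell '.' (not opp) -> no flip
Dir N: first cell '.' (not opp) -> no flip
Dir NE: first cell '.' (not opp) -> no flip
Dir W: first cell '.' (not opp) -> no flip
Dir E: first cell 'B' (not opp) -> no flip
Dir SW: opp run (2,3) capped by B -> flip
Dir S: first cell 'B' (not opp) -> no flip
Dir SE: first cell '.' (not opp) -> no flip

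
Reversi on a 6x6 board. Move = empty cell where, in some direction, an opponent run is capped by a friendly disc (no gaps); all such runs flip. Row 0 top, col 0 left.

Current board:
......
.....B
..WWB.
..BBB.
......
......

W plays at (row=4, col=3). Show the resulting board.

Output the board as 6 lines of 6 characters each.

Place W at (4,3); scan 8 dirs for brackets.
Dir NW: opp run (3,2), next='.' -> no flip
Dir N: opp run (3,3) capped by W -> flip
Dir NE: opp run (3,4), next='.' -> no flip
Dir W: first cell '.' (not opp) -> no flip
Dir E: first cell '.' (not opp) -> no flip
Dir SW: first cell '.' (not opp) -> no flip
Dir S: first cell '.' (not opp) -> no flip
Dir SE: first cell '.' (not opp) -> no flip
All flips: (3,3)

Answer: ......
.....B
..WWB.
..BWB.
...W..
......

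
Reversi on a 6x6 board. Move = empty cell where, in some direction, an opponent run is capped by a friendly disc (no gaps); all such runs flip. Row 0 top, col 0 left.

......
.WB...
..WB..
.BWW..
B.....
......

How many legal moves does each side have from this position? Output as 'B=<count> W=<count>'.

-- B to move --
(0,0): no bracket -> illegal
(0,1): no bracket -> illegal
(0,2): no bracket -> illegal
(1,0): flips 1 -> legal
(1,3): flips 1 -> legal
(2,0): no bracket -> illegal
(2,1): flips 1 -> legal
(2,4): no bracket -> illegal
(3,4): flips 2 -> legal
(4,1): flips 1 -> legal
(4,2): flips 2 -> legal
(4,3): flips 1 -> legal
(4,4): no bracket -> illegal
B mobility = 7
-- W to move --
(0,1): no bracket -> illegal
(0,2): flips 1 -> legal
(0,3): no bracket -> illegal
(1,3): flips 2 -> legal
(1,4): flips 1 -> legal
(2,0): no bracket -> illegal
(2,1): no bracket -> illegal
(2,4): flips 1 -> legal
(3,0): flips 1 -> legal
(3,4): no bracket -> illegal
(4,1): no bracket -> illegal
(4,2): no bracket -> illegal
(5,0): no bracket -> illegal
(5,1): no bracket -> illegal
W mobility = 5

Answer: B=7 W=5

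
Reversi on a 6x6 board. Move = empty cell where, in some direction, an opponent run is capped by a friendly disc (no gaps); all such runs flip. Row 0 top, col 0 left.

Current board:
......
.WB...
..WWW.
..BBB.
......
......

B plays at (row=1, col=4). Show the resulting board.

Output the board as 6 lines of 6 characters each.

Answer: ......
.WB.B.
..WBB.
..BBB.
......
......

Derivation:
Place B at (1,4); scan 8 dirs for brackets.
Dir NW: first cell '.' (not opp) -> no flip
Dir N: first cell '.' (not opp) -> no flip
Dir NE: first cell '.' (not opp) -> no flip
Dir W: first cell '.' (not opp) -> no flip
Dir E: first cell '.' (not opp) -> no flip
Dir SW: opp run (2,3) capped by B -> flip
Dir S: opp run (2,4) capped by B -> flip
Dir SE: first cell '.' (not opp) -> no flip
All flips: (2,3) (2,4)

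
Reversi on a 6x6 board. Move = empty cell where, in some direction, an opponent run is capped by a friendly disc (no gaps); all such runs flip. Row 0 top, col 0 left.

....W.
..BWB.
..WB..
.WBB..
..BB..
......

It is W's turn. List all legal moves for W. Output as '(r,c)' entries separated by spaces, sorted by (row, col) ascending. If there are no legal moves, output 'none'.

(0,1): no bracket -> illegal
(0,2): flips 1 -> legal
(0,3): no bracket -> illegal
(0,5): no bracket -> illegal
(1,1): flips 1 -> legal
(1,5): flips 1 -> legal
(2,1): no bracket -> illegal
(2,4): flips 2 -> legal
(2,5): no bracket -> illegal
(3,4): flips 2 -> legal
(4,1): no bracket -> illegal
(4,4): flips 1 -> legal
(5,1): no bracket -> illegal
(5,2): flips 2 -> legal
(5,3): flips 4 -> legal
(5,4): no bracket -> illegal

Answer: (0,2) (1,1) (1,5) (2,4) (3,4) (4,4) (5,2) (5,3)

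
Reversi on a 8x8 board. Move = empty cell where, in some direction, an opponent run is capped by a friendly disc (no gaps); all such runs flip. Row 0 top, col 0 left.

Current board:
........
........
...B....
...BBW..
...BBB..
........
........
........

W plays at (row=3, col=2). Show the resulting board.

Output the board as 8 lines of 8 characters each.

Place W at (3,2); scan 8 dirs for brackets.
Dir NW: first cell '.' (not opp) -> no flip
Dir N: first cell '.' (not opp) -> no flip
Dir NE: opp run (2,3), next='.' -> no flip
Dir W: first cell '.' (not opp) -> no flip
Dir E: opp run (3,3) (3,4) capped by W -> flip
Dir SW: first cell '.' (not opp) -> no flip
Dir S: first cell '.' (not opp) -> no flip
Dir SE: opp run (4,3), next='.' -> no flip
All flips: (3,3) (3,4)

Answer: ........
........
...B....
..WWWW..
...BBB..
........
........
........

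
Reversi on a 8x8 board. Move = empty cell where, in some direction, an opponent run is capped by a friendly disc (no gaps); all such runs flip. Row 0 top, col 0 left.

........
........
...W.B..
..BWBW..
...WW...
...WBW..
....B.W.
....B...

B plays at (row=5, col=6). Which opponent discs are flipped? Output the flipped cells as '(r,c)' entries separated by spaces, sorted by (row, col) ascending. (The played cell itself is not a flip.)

Answer: (5,5)

Derivation:
Dir NW: first cell '.' (not opp) -> no flip
Dir N: first cell '.' (not opp) -> no flip
Dir NE: first cell '.' (not opp) -> no flip
Dir W: opp run (5,5) capped by B -> flip
Dir E: first cell '.' (not opp) -> no flip
Dir SW: first cell '.' (not opp) -> no flip
Dir S: opp run (6,6), next='.' -> no flip
Dir SE: first cell '.' (not opp) -> no flip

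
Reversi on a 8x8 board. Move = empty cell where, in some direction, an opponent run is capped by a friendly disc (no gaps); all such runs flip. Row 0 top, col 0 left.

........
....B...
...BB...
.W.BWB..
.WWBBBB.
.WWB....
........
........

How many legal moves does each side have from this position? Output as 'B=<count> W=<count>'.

Answer: B=6 W=9

Derivation:
-- B to move --
(2,0): flips 2 -> legal
(2,1): no bracket -> illegal
(2,2): no bracket -> illegal
(2,5): flips 1 -> legal
(3,0): no bracket -> illegal
(3,2): no bracket -> illegal
(4,0): flips 2 -> legal
(5,0): flips 2 -> legal
(6,0): flips 2 -> legal
(6,1): flips 1 -> legal
(6,2): no bracket -> illegal
(6,3): no bracket -> illegal
B mobility = 6
-- W to move --
(0,3): no bracket -> illegal
(0,4): flips 2 -> legal
(0,5): no bracket -> illegal
(1,2): flips 1 -> legal
(1,3): no bracket -> illegal
(1,5): flips 2 -> legal
(2,2): no bracket -> illegal
(2,5): no bracket -> illegal
(2,6): no bracket -> illegal
(3,2): flips 1 -> legal
(3,6): flips 1 -> legal
(3,7): no bracket -> illegal
(4,7): flips 4 -> legal
(5,4): flips 2 -> legal
(5,5): no bracket -> illegal
(5,6): flips 1 -> legal
(5,7): no bracket -> illegal
(6,2): no bracket -> illegal
(6,3): no bracket -> illegal
(6,4): flips 1 -> legal
W mobility = 9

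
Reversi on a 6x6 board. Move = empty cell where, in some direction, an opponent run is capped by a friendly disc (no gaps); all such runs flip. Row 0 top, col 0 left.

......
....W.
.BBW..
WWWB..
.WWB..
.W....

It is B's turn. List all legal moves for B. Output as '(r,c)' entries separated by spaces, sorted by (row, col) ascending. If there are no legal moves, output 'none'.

Answer: (1,3) (2,4) (4,0) (5,2)

Derivation:
(0,3): no bracket -> illegal
(0,4): no bracket -> illegal
(0,5): no bracket -> illegal
(1,2): no bracket -> illegal
(1,3): flips 1 -> legal
(1,5): no bracket -> illegal
(2,0): no bracket -> illegal
(2,4): flips 1 -> legal
(2,5): no bracket -> illegal
(3,4): no bracket -> illegal
(4,0): flips 3 -> legal
(5,0): no bracket -> illegal
(5,2): flips 2 -> legal
(5,3): no bracket -> illegal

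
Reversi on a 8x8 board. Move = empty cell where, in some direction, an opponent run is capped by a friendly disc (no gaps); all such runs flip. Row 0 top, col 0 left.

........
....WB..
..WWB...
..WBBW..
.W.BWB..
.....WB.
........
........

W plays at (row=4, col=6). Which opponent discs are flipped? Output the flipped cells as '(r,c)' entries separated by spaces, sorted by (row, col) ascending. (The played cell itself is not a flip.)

Dir NW: first cell 'W' (not opp) -> no flip
Dir N: first cell '.' (not opp) -> no flip
Dir NE: first cell '.' (not opp) -> no flip
Dir W: opp run (4,5) capped by W -> flip
Dir E: first cell '.' (not opp) -> no flip
Dir SW: first cell 'W' (not opp) -> no flip
Dir S: opp run (5,6), next='.' -> no flip
Dir SE: first cell '.' (not opp) -> no flip

Answer: (4,5)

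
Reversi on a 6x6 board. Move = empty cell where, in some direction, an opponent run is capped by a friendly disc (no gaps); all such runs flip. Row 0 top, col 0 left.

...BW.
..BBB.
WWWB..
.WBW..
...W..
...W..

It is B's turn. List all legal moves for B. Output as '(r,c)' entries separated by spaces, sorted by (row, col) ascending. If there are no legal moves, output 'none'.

Answer: (0,5) (1,0) (3,0) (3,4) (4,0) (5,4)

Derivation:
(0,5): flips 1 -> legal
(1,0): flips 1 -> legal
(1,1): no bracket -> illegal
(1,5): no bracket -> illegal
(2,4): no bracket -> illegal
(3,0): flips 2 -> legal
(3,4): flips 1 -> legal
(4,0): flips 2 -> legal
(4,1): no bracket -> illegal
(4,2): no bracket -> illegal
(4,4): no bracket -> illegal
(5,2): no bracket -> illegal
(5,4): flips 1 -> legal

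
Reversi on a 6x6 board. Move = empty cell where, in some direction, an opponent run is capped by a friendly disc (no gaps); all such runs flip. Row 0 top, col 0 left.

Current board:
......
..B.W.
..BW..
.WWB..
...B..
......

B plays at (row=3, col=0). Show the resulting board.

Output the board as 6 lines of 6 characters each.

Answer: ......
..B.W.
..BW..
BBBB..
...B..
......

Derivation:
Place B at (3,0); scan 8 dirs for brackets.
Dir NW: edge -> no flip
Dir N: first cell '.' (not opp) -> no flip
Dir NE: first cell '.' (not opp) -> no flip
Dir W: edge -> no flip
Dir E: opp run (3,1) (3,2) capped by B -> flip
Dir SW: edge -> no flip
Dir S: first cell '.' (not opp) -> no flip
Dir SE: first cell '.' (not opp) -> no flip
All flips: (3,1) (3,2)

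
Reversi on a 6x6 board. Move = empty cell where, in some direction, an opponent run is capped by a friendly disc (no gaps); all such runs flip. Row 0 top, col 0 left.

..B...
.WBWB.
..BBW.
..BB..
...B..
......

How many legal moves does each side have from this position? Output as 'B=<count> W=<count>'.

-- B to move --
(0,0): flips 1 -> legal
(0,1): no bracket -> illegal
(0,3): flips 1 -> legal
(0,4): flips 1 -> legal
(1,0): flips 1 -> legal
(1,5): flips 1 -> legal
(2,0): flips 1 -> legal
(2,1): no bracket -> illegal
(2,5): flips 1 -> legal
(3,4): flips 1 -> legal
(3,5): flips 2 -> legal
B mobility = 9
-- W to move --
(0,1): no bracket -> illegal
(0,3): no bracket -> illegal
(0,4): flips 1 -> legal
(0,5): no bracket -> illegal
(1,5): flips 1 -> legal
(2,1): flips 2 -> legal
(2,5): no bracket -> illegal
(3,1): flips 1 -> legal
(3,4): no bracket -> illegal
(4,1): no bracket -> illegal
(4,2): flips 1 -> legal
(4,4): flips 2 -> legal
(5,2): no bracket -> illegal
(5,3): flips 3 -> legal
(5,4): no bracket -> illegal
W mobility = 7

Answer: B=9 W=7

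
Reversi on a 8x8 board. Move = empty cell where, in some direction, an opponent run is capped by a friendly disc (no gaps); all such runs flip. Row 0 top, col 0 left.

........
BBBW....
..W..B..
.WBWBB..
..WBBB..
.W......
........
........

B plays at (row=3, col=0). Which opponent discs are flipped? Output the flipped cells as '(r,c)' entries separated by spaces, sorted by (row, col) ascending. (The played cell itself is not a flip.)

Dir NW: edge -> no flip
Dir N: first cell '.' (not opp) -> no flip
Dir NE: first cell '.' (not opp) -> no flip
Dir W: edge -> no flip
Dir E: opp run (3,1) capped by B -> flip
Dir SW: edge -> no flip
Dir S: first cell '.' (not opp) -> no flip
Dir SE: first cell '.' (not opp) -> no flip

Answer: (3,1)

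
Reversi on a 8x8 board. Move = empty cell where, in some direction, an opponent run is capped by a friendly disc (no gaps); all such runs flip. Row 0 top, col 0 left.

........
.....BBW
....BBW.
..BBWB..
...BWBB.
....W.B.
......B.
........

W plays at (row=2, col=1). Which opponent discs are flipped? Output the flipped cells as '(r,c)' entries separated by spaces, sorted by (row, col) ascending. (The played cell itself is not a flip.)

Dir NW: first cell '.' (not opp) -> no flip
Dir N: first cell '.' (not opp) -> no flip
Dir NE: first cell '.' (not opp) -> no flip
Dir W: first cell '.' (not opp) -> no flip
Dir E: first cell '.' (not opp) -> no flip
Dir SW: first cell '.' (not opp) -> no flip
Dir S: first cell '.' (not opp) -> no flip
Dir SE: opp run (3,2) (4,3) capped by W -> flip

Answer: (3,2) (4,3)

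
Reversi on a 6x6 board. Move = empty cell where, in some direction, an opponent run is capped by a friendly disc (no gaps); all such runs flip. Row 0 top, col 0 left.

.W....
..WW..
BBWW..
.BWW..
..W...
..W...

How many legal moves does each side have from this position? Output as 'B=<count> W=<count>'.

-- B to move --
(0,0): no bracket -> illegal
(0,2): no bracket -> illegal
(0,3): flips 1 -> legal
(0,4): flips 2 -> legal
(1,0): no bracket -> illegal
(1,1): no bracket -> illegal
(1,4): no bracket -> illegal
(2,4): flips 2 -> legal
(3,4): flips 2 -> legal
(4,1): no bracket -> illegal
(4,3): flips 1 -> legal
(4,4): no bracket -> illegal
(5,1): no bracket -> illegal
(5,3): flips 1 -> legal
B mobility = 6
-- W to move --
(1,0): flips 1 -> legal
(1,1): no bracket -> illegal
(3,0): flips 2 -> legal
(4,0): flips 1 -> legal
(4,1): no bracket -> illegal
W mobility = 3

Answer: B=6 W=3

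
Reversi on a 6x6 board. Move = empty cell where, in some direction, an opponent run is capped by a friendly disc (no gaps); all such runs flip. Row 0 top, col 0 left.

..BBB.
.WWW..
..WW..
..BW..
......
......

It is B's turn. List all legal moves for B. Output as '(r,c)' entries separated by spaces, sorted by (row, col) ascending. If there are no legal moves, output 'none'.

(0,0): no bracket -> illegal
(0,1): no bracket -> illegal
(1,0): no bracket -> illegal
(1,4): flips 1 -> legal
(2,0): flips 1 -> legal
(2,1): flips 1 -> legal
(2,4): flips 1 -> legal
(3,1): flips 2 -> legal
(3,4): flips 1 -> legal
(4,2): no bracket -> illegal
(4,3): flips 3 -> legal
(4,4): no bracket -> illegal

Answer: (1,4) (2,0) (2,1) (2,4) (3,1) (3,4) (4,3)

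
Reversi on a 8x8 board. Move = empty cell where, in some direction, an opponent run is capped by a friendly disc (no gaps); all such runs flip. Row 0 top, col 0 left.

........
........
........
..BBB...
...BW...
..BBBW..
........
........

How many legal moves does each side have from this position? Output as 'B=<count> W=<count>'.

-- B to move --
(3,5): flips 1 -> legal
(4,5): flips 1 -> legal
(4,6): no bracket -> illegal
(5,6): flips 1 -> legal
(6,4): no bracket -> illegal
(6,5): no bracket -> illegal
(6,6): flips 2 -> legal
B mobility = 4
-- W to move --
(2,1): no bracket -> illegal
(2,2): flips 1 -> legal
(2,3): no bracket -> illegal
(2,4): flips 1 -> legal
(2,5): no bracket -> illegal
(3,1): no bracket -> illegal
(3,5): no bracket -> illegal
(4,1): no bracket -> illegal
(4,2): flips 1 -> legal
(4,5): no bracket -> illegal
(5,1): flips 3 -> legal
(6,1): no bracket -> illegal
(6,2): flips 1 -> legal
(6,3): no bracket -> illegal
(6,4): flips 1 -> legal
(6,5): no bracket -> illegal
W mobility = 6

Answer: B=4 W=6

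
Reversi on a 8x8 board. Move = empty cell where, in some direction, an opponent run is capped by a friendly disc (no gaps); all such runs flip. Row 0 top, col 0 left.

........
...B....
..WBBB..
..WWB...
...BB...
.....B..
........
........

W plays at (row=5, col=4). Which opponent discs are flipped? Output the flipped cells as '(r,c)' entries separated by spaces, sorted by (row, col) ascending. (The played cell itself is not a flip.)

Dir NW: opp run (4,3) capped by W -> flip
Dir N: opp run (4,4) (3,4) (2,4), next='.' -> no flip
Dir NE: first cell '.' (not opp) -> no flip
Dir W: first cell '.' (not opp) -> no flip
Dir E: opp run (5,5), next='.' -> no flip
Dir SW: first cell '.' (not opp) -> no flip
Dir S: first cell '.' (not opp) -> no flip
Dir SE: first cell '.' (not opp) -> no flip

Answer: (4,3)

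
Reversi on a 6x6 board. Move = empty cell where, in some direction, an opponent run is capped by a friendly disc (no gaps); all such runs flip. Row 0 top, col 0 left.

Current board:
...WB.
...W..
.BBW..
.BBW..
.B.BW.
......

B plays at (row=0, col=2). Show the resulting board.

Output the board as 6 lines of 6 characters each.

Place B at (0,2); scan 8 dirs for brackets.
Dir NW: edge -> no flip
Dir N: edge -> no flip
Dir NE: edge -> no flip
Dir W: first cell '.' (not opp) -> no flip
Dir E: opp run (0,3) capped by B -> flip
Dir SW: first cell '.' (not opp) -> no flip
Dir S: first cell '.' (not opp) -> no flip
Dir SE: opp run (1,3), next='.' -> no flip
All flips: (0,3)

Answer: ..BBB.
...W..
.BBW..
.BBW..
.B.BW.
......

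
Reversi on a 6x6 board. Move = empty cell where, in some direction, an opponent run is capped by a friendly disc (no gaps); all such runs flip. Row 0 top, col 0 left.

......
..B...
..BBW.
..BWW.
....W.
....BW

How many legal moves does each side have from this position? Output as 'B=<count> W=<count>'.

Answer: B=5 W=6

Derivation:
-- B to move --
(1,3): no bracket -> illegal
(1,4): flips 3 -> legal
(1,5): no bracket -> illegal
(2,5): flips 1 -> legal
(3,5): flips 2 -> legal
(4,2): no bracket -> illegal
(4,3): flips 1 -> legal
(4,5): flips 1 -> legal
(5,3): no bracket -> illegal
B mobility = 5
-- W to move --
(0,1): flips 2 -> legal
(0,2): no bracket -> illegal
(0,3): no bracket -> illegal
(1,1): flips 1 -> legal
(1,3): flips 1 -> legal
(1,4): no bracket -> illegal
(2,1): flips 2 -> legal
(3,1): flips 1 -> legal
(4,1): no bracket -> illegal
(4,2): no bracket -> illegal
(4,3): no bracket -> illegal
(4,5): no bracket -> illegal
(5,3): flips 1 -> legal
W mobility = 6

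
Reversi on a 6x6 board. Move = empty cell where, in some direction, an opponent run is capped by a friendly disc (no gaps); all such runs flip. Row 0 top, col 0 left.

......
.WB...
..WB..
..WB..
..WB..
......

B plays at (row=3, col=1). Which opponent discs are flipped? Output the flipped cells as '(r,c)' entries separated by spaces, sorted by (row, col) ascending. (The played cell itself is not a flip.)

Answer: (3,2)

Derivation:
Dir NW: first cell '.' (not opp) -> no flip
Dir N: first cell '.' (not opp) -> no flip
Dir NE: opp run (2,2), next='.' -> no flip
Dir W: first cell '.' (not opp) -> no flip
Dir E: opp run (3,2) capped by B -> flip
Dir SW: first cell '.' (not opp) -> no flip
Dir S: first cell '.' (not opp) -> no flip
Dir SE: opp run (4,2), next='.' -> no flip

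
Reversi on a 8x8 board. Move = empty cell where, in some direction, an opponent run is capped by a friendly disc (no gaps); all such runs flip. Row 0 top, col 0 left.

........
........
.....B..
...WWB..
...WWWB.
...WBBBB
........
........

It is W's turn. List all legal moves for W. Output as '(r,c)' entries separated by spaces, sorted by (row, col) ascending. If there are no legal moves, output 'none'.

Answer: (1,5) (1,6) (2,6) (3,6) (4,7) (6,3) (6,4) (6,5) (6,6) (6,7)

Derivation:
(1,4): no bracket -> illegal
(1,5): flips 2 -> legal
(1,6): flips 1 -> legal
(2,4): no bracket -> illegal
(2,6): flips 1 -> legal
(3,6): flips 1 -> legal
(3,7): no bracket -> illegal
(4,7): flips 1 -> legal
(6,3): flips 1 -> legal
(6,4): flips 1 -> legal
(6,5): flips 2 -> legal
(6,6): flips 1 -> legal
(6,7): flips 1 -> legal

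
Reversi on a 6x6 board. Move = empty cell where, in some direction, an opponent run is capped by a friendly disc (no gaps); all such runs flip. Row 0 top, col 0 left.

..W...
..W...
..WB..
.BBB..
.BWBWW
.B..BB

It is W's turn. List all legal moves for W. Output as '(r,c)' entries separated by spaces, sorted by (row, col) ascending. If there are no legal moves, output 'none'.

Answer: (2,0) (2,4) (3,4) (4,0)

Derivation:
(1,3): no bracket -> illegal
(1,4): no bracket -> illegal
(2,0): flips 1 -> legal
(2,1): no bracket -> illegal
(2,4): flips 2 -> legal
(3,0): no bracket -> illegal
(3,4): flips 1 -> legal
(4,0): flips 2 -> legal
(5,0): no bracket -> illegal
(5,2): no bracket -> illegal
(5,3): no bracket -> illegal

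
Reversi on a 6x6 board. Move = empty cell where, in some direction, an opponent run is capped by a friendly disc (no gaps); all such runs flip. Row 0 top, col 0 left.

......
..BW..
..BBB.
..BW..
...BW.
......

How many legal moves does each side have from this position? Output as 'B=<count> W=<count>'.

-- B to move --
(0,2): flips 1 -> legal
(0,3): flips 1 -> legal
(0,4): flips 1 -> legal
(1,4): flips 1 -> legal
(3,4): flips 1 -> legal
(3,5): no bracket -> illegal
(4,2): flips 1 -> legal
(4,5): flips 1 -> legal
(5,3): no bracket -> illegal
(5,4): no bracket -> illegal
(5,5): flips 2 -> legal
B mobility = 8
-- W to move --
(0,1): no bracket -> illegal
(0,2): no bracket -> illegal
(0,3): no bracket -> illegal
(1,1): flips 2 -> legal
(1,4): no bracket -> illegal
(1,5): flips 1 -> legal
(2,1): no bracket -> illegal
(2,5): no bracket -> illegal
(3,1): flips 2 -> legal
(3,4): no bracket -> illegal
(3,5): flips 1 -> legal
(4,1): no bracket -> illegal
(4,2): flips 1 -> legal
(5,2): no bracket -> illegal
(5,3): flips 1 -> legal
(5,4): no bracket -> illegal
W mobility = 6

Answer: B=8 W=6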